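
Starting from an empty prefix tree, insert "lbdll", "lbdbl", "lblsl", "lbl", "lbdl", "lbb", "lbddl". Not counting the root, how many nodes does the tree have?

Insert word by word; a character creates a node only if that edge doesn't already exist:
  "lbdll" → 5 new (l, b, d, l, l)
  "lbdbl" → prefix "lbd" already present; 2 new (b, l)
  "lblsl" → prefix "lb" already present; 3 new (l, s, l)
  "lbl" → prefix "lbl" already present; 0 new (none)
  "lbdl" → prefix "lbdl" already present; 0 new (none)
  "lbb" → prefix "lb" already present; 1 new (b)
  "lbddl" → prefix "lbd" already present; 2 new (d, l)
Total nodes = 5 + 2 + 3 + 0 + 0 + 1 + 2 = 13

13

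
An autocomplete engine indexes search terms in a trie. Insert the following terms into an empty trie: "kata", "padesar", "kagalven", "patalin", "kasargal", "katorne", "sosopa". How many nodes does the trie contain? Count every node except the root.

38

Insert word by word; a character creates a node only if that edge doesn't already exist:
  "kata" → 4 new (k, a, t, a)
  "padesar" → 7 new (p, a, d, e, s, a, r)
  "kagalven" → prefix "ka" already present; 6 new (g, a, l, v, e, n)
  "patalin" → prefix "pa" already present; 5 new (t, a, l, i, n)
  "kasargal" → prefix "ka" already present; 6 new (s, a, r, g, a, l)
  "katorne" → prefix "kat" already present; 4 new (o, r, n, e)
  "sosopa" → 6 new (s, o, s, o, p, a)
Total nodes = 4 + 7 + 6 + 5 + 6 + 4 + 6 = 38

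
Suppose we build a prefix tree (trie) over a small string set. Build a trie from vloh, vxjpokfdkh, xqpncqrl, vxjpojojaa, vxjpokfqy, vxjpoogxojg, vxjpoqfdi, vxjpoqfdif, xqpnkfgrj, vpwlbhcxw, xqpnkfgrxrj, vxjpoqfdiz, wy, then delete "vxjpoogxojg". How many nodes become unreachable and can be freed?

6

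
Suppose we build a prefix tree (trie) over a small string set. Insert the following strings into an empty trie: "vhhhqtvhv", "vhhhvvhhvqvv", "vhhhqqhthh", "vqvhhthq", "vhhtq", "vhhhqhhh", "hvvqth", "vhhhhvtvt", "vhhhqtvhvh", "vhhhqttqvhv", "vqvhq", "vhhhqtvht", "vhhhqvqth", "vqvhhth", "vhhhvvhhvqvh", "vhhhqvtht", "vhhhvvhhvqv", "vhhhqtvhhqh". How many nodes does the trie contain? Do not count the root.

64

Count nodes per top-level branch (shared prefixes stored once):
  'h'-branch (hvvqth): 6 nodes
  'v'-branch (vhhhhvtvt, vhhhqhhh, vhhhqqhthh, vhhhqttqvhv, vhhhqtvhhqh, vhhhqtvht, vhhhqtvhv, vhhhqtvhvh, vhhhqvqth, vhhhqvtht, vhhhvvhhvqv, vhhhvvhhvqvh, vhhhvvhhvqvv, vhhtq, vqvhhth, vqvhhthq, vqvhq): 58 nodes
Sum: 64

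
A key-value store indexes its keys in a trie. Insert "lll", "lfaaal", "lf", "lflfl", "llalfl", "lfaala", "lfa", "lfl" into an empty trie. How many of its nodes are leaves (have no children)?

5

A leaf is a node with no children — equivalently, the end of a word that is not a proper prefix of any other stored word.
Those words: "lfaaal", "lfaala", "lflfl", "llalfl", "lll"
Leaf count: 5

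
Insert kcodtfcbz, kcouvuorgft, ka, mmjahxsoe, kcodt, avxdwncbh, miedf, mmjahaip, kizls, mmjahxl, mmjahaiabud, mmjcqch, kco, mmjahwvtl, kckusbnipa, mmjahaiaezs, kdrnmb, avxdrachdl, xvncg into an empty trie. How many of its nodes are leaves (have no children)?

Leaves are exactly the stored words that no other stored word extends.
Those words: "avxdrachdl", "avxdwncbh", "ka", "kckusbnipa", "kcodtfcbz", "kcouvuorgft", "kdrnmb", "kizls", "miedf", "mmjahaiabud", "mmjahaiaezs", "mmjahaip", "mmjahwvtl", "mmjahxl", "mmjahxsoe", "mmjcqch", "xvncg"
Leaf count: 17

17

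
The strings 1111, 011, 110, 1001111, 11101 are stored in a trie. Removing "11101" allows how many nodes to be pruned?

2

After clearing the end-marker at "11101", prune upward until reaching a node still needed by another word.
The suffix "01" (2 nodes) is used only by "11101"; the node for "111" still has the child "1", so pruning stops there.
Nodes removed: 2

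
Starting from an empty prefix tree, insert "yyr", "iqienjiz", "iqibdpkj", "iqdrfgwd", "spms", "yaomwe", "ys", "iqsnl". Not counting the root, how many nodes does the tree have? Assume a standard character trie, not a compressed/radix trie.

35

Insert word by word; a character creates a node only if that edge doesn't already exist:
  "yyr" → 3 new (y, y, r)
  "iqienjiz" → 8 new (i, q, i, e, n, j, i, z)
  "iqibdpkj" → prefix "iqi" already present; 5 new (b, d, p, k, j)
  "iqdrfgwd" → prefix "iq" already present; 6 new (d, r, f, g, w, d)
  "spms" → 4 new (s, p, m, s)
  "yaomwe" → prefix "y" already present; 5 new (a, o, m, w, e)
  "ys" → prefix "y" already present; 1 new (s)
  "iqsnl" → prefix "iq" already present; 3 new (s, n, l)
Total nodes = 3 + 8 + 5 + 6 + 4 + 5 + 1 + 3 = 35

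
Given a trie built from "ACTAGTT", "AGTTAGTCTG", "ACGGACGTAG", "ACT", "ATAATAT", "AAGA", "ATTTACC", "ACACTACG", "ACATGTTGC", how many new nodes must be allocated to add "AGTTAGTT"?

Walking "AGTTAGTT" from the root, the first 7 characters ("AGTTAGT") follow existing edges; "T" is the first miss.
So 8 − 7 = 1 new nodes.

1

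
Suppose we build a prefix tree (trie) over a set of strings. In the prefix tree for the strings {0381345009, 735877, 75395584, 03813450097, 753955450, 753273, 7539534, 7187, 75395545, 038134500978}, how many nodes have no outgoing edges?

7

A leaf is a node with no children — equivalently, the end of a word that is not a proper prefix of any other stored word.
Those words: "038134500978", "7187", "735877", "753273", "7539534", "753955450", "75395584"
Leaf count: 7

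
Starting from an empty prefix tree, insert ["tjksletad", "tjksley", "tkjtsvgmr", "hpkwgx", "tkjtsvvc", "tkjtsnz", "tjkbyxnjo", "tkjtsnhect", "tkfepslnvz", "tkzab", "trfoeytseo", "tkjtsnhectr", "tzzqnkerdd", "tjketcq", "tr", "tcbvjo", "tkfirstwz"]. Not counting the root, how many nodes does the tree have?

83

Trace insertions, counting only characters that open a new branch:
  "tjksletad" → 9 new (t, j, k, s, l, e, t, a, d)
  "tjksley" → prefix "tjksle" already present; 1 new (y)
  "tkjtsvgmr" → prefix "t" already present; 8 new (k, j, t, s, v, g, m, r)
  "hpkwgx" → 6 new (h, p, k, w, g, x)
  "tkjtsvvc" → prefix "tkjtsv" already present; 2 new (v, c)
  "tkjtsnz" → prefix "tkjts" already present; 2 new (n, z)
  "tjkbyxnjo" → prefix "tjk" already present; 6 new (b, y, x, n, j, o)
  "tkjtsnhect" → prefix "tkjtsn" already present; 4 new (h, e, c, t)
  "tkfepslnvz" → prefix "tk" already present; 8 new (f, e, p, s, l, n, v, z)
  "tkzab" → prefix "tk" already present; 3 new (z, a, b)
  "trfoeytseo" → prefix "t" already present; 9 new (r, f, o, e, y, t, s, e, o)
  "tkjtsnhectr" → prefix "tkjtsnhect" already present; 1 new (r)
  "tzzqnkerdd" → prefix "t" already present; 9 new (z, z, q, n, k, e, r, d, d)
  "tjketcq" → prefix "tjk" already present; 4 new (e, t, c, q)
  "tr" → prefix "tr" already present; 0 new (none)
  "tcbvjo" → prefix "t" already present; 5 new (c, b, v, j, o)
  "tkfirstwz" → prefix "tkf" already present; 6 new (i, r, s, t, w, z)
Total nodes = 9 + 1 + 8 + 6 + 2 + 2 + 6 + 4 + 8 + 3 + 9 + 1 + 9 + 4 + 0 + 5 + 6 = 83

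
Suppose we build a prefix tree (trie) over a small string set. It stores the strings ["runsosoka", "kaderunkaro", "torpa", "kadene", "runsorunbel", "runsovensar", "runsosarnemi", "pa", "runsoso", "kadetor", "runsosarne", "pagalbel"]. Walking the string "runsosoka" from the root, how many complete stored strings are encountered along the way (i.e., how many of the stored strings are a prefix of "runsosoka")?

Check each prefix of "runsosoka" against the stored set — each match is an end-marker on the path.
Prefixes of the query that are stored words: "runsoso", "runsosoka"
Count: 2

2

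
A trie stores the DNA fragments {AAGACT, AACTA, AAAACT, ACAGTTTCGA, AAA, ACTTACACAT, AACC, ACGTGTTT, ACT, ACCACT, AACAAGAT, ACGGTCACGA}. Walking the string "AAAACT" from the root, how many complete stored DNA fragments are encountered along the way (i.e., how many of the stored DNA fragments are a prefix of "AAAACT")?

2

Check each prefix of "AAAACT" against the stored set — each match is an end-marker on the path.
Prefixes of the query that are stored words: "AAA", "AAAACT"
Count: 2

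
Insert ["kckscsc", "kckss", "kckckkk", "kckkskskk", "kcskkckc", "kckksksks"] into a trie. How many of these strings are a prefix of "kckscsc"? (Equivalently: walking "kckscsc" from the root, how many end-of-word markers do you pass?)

Traverse "kckscsc" character by character; count nodes along the way that are marked as word ends.
Prefixes of the query that are stored words: "kckscsc"
Count: 1

1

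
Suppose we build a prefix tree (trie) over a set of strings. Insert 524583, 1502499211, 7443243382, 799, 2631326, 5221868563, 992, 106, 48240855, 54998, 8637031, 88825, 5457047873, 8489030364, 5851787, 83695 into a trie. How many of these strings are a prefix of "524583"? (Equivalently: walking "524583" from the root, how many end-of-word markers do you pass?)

1

Check each prefix of "524583" against the stored set — each match is an end-marker on the path.
Prefixes of the query that are stored words: "524583"
Count: 1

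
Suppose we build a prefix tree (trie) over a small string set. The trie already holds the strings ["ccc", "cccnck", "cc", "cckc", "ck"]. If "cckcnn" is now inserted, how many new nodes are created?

Walking "cckcnn" from the root, the first 4 characters ("cckc") follow existing edges; "n" is the first miss.
Each of the 2 remaining characters creates one node.

2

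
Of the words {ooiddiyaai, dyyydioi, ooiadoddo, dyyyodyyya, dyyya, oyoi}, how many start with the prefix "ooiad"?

1

Traverse to the node for "ooiad", then collect every word in that subtree.
Matches: "ooiadoddo"
Count: 1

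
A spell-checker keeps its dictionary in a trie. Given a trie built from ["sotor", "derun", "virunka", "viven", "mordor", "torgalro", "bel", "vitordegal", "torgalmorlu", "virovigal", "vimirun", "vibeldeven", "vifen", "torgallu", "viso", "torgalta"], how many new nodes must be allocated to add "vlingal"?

Walking "vlingal" from the root, the first 1 characters ("v") follow existing edges; "l" is the first miss.
New nodes needed: |"vlingal"| − 1 = 7 − 1 = 6.

6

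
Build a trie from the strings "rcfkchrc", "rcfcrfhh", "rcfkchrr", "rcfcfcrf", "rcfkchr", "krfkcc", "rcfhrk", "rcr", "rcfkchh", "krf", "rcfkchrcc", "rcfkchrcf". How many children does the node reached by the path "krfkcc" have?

0

Follow the path "krfkcc" to its node, then look at its outgoing edges.
No stored string extends past "krfkcc".
That node has 0 child edges.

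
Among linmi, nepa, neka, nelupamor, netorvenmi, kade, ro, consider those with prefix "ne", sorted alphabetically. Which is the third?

Filter for "ne…" and sort: "neka", "nelupamor", "nepa", "netorvenmi"
The 3rd is nepa.

nepa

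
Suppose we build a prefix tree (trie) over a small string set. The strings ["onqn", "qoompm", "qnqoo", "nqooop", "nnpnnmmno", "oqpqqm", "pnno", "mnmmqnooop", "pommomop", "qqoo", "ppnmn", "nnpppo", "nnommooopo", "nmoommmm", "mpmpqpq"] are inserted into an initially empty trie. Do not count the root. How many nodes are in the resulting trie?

For each word, the new-node count is its length minus the longest prefix already in the trie:
  "onqn" → 4 new (o, n, q, n)
  "qoompm" → 6 new (q, o, o, m, p, m)
  "qnqoo" → prefix "q" already present; 4 new (n, q, o, o)
  "nqooop" → 6 new (n, q, o, o, o, p)
  "nnpnnmmno" → prefix "n" already present; 8 new (n, p, n, n, m, m, n, o)
  "oqpqqm" → prefix "o" already present; 5 new (q, p, q, q, m)
  "pnno" → 4 new (p, n, n, o)
  "mnmmqnooop" → 10 new (m, n, m, m, q, n, o, o, o, p)
  "pommomop" → prefix "p" already present; 7 new (o, m, m, o, m, o, p)
  "qqoo" → prefix "q" already present; 3 new (q, o, o)
  "ppnmn" → prefix "p" already present; 4 new (p, n, m, n)
  "nnpppo" → prefix "nnp" already present; 3 new (p, p, o)
  "nnommooopo" → prefix "nn" already present; 8 new (o, m, m, o, o, o, p, o)
  "nmoommmm" → prefix "n" already present; 7 new (m, o, o, m, m, m, m)
  "mpmpqpq" → prefix "m" already present; 6 new (p, m, p, q, p, q)
Total nodes = 4 + 6 + 4 + 6 + 8 + 5 + 4 + 10 + 7 + 3 + 4 + 3 + 8 + 7 + 6 = 85

85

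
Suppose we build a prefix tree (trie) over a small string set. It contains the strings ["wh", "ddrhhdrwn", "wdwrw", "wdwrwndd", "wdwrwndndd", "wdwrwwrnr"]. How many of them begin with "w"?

5

Walk to "w"; the words in its subtree are exactly those with that prefix.
Words under "w": wdwrw, wdwrwndd, wdwrwndndd, wdwrwwrnr, wh
Count: 5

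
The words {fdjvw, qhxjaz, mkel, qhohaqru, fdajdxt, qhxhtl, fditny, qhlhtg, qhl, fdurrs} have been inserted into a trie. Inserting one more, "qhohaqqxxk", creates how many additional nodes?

The longest prefix of "qhohaqqxxk" already in the trie is "qhohaq" (length 6).
Each of the 4 remaining characters creates one node.

4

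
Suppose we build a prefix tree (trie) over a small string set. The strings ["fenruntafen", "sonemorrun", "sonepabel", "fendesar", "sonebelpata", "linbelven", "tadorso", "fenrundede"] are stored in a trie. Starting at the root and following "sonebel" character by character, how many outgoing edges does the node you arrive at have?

Walk "sonebel" from the root, arriving at one node.
Distinct next characters after "sonebel": p.
That node has 1 child edge.

1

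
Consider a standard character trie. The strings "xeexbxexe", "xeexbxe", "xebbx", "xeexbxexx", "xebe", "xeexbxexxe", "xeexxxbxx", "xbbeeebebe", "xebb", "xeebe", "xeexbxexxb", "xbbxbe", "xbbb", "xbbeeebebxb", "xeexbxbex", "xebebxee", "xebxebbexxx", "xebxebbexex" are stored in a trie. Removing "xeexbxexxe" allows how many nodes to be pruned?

After clearing the end-marker at "xeexbxexxe", prune upward until reaching a node still needed by another word.
The suffix "e" (1 node) is used only by "xeexbxexxe"; the node for "xeexbxexx" still has the child "b", so pruning stops there.
Nodes removed: 1

1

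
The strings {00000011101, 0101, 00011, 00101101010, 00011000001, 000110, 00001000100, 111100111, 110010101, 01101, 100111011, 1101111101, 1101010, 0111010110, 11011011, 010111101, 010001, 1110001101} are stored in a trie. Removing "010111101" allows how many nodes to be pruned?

5

Walk "010111101" from the leaf back toward the root, removing each node that no remaining word uses.
The suffix "11101" (5 nodes) is used only by "010111101"; "0101" is itself a stored word, so pruning stops there.
Nodes removed: 5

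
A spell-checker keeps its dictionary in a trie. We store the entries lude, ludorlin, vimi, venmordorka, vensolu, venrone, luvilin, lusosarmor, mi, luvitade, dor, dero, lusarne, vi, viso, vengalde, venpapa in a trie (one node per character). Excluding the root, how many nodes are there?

71

Insert word by word; a character creates a node only if that edge doesn't already exist:
  "lude" → 4 new (l, u, d, e)
  "ludorlin" → prefix "lud" already present; 5 new (o, r, l, i, n)
  "vimi" → 4 new (v, i, m, i)
  "venmordorka" → prefix "v" already present; 10 new (e, n, m, o, r, d, o, r, k, a)
  "vensolu" → prefix "ven" already present; 4 new (s, o, l, u)
  "venrone" → prefix "ven" already present; 4 new (r, o, n, e)
  "luvilin" → prefix "lu" already present; 5 new (v, i, l, i, n)
  "lusosarmor" → prefix "lu" already present; 8 new (s, o, s, a, r, m, o, r)
  "mi" → 2 new (m, i)
  "luvitade" → prefix "luvi" already present; 4 new (t, a, d, e)
  "dor" → 3 new (d, o, r)
  "dero" → prefix "d" already present; 3 new (e, r, o)
  "lusarne" → prefix "lus" already present; 4 new (a, r, n, e)
  "vi" → prefix "vi" already present; 0 new (none)
  "viso" → prefix "vi" already present; 2 new (s, o)
  "vengalde" → prefix "ven" already present; 5 new (g, a, l, d, e)
  "venpapa" → prefix "ven" already present; 4 new (p, a, p, a)
Total nodes = 4 + 5 + 4 + 10 + 4 + 4 + 5 + 8 + 2 + 4 + 3 + 3 + 4 + 0 + 2 + 5 + 4 = 71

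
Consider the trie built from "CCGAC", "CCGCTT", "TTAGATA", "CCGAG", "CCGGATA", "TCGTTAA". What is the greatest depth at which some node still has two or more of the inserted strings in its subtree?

4

The deepest shared node is where two words last agree before diverging.
e.g. "CCGAC" and "CCGAG" share the prefix "CCGA" of length 4; no pair shares a longer one.
Longest shared-prefix length: 4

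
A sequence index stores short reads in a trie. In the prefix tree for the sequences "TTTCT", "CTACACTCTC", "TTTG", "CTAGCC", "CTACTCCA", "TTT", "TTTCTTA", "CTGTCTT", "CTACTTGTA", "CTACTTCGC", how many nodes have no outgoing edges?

Leaves are exactly the stored words that no other stored word extends.
Those words: "CTACACTCTC", "CTACTCCA", "CTACTTCGC", "CTACTTGTA", "CTAGCC", "CTGTCTT", "TTTCTTA", "TTTG"
Leaf count: 8

8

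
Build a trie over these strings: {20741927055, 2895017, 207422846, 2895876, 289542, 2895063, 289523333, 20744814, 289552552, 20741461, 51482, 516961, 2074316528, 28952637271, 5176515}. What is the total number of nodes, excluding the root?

72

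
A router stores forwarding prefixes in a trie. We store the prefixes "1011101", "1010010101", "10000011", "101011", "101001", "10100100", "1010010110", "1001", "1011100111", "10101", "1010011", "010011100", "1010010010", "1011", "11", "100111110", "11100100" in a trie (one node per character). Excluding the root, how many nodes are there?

54

Trace insertions, counting only characters that open a new branch:
  "1011101" → 7 new (1, 0, 1, 1, 1, 0, 1)
  "1010010101" → prefix "101" already present; 7 new (0, 0, 1, 0, 1, 0, 1)
  "10000011" → prefix "10" already present; 6 new (0, 0, 0, 0, 1, 1)
  "101011" → prefix "1010" already present; 2 new (1, 1)
  "101001" → prefix "101001" already present; 0 new (none)
  "10100100" → prefix "1010010" already present; 1 new (0)
  "1010010110" → prefix "10100101" already present; 2 new (1, 0)
  "1001" → prefix "100" already present; 1 new (1)
  "1011100111" → prefix "101110" already present; 4 new (0, 1, 1, 1)
  "10101" → prefix "10101" already present; 0 new (none)
  "1010011" → prefix "101001" already present; 1 new (1)
  "010011100" → 9 new (0, 1, 0, 0, 1, 1, 1, 0, 0)
  "1010010010" → prefix "10100100" already present; 2 new (1, 0)
  "1011" → prefix "1011" already present; 0 new (none)
  "11" → prefix "1" already present; 1 new (1)
  "100111110" → prefix "1001" already present; 5 new (1, 1, 1, 1, 0)
  "11100100" → prefix "11" already present; 6 new (1, 0, 0, 1, 0, 0)
Total nodes = 7 + 7 + 6 + 2 + 0 + 1 + 2 + 1 + 4 + 0 + 1 + 9 + 2 + 0 + 1 + 5 + 6 = 54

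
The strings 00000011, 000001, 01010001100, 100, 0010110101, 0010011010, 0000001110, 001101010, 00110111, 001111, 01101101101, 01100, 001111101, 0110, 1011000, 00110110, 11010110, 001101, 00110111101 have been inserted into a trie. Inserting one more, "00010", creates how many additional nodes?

Walking "00010" from the root, the first 3 characters ("000") follow existing edges; "1" is the first miss.
Each of the 2 remaining characters creates one node.

2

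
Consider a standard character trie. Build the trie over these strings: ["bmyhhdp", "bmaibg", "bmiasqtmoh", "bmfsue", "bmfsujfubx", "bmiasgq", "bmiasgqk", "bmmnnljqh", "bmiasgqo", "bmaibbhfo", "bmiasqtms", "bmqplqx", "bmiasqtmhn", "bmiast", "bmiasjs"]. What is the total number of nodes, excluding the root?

Count nodes per top-level branch (shared prefixes stored once):
  'b'-branch (bmaibbhfo, bmaibg, bmfsue, bmfsujfubx, bmiasgq, bmiasgqk, bmiasgqo, bmiasjs, bmiasqtmhn, bmiasqtmoh, bmiasqtms, bmiast, bmmnnljqh, bmqplqx, bmyhhdp): 54 nodes
Sum: 54

54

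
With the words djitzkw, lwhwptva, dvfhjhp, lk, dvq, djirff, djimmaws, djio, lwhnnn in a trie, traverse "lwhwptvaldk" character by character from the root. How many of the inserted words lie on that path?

Walk "lwhwptvaldk" from the root; an end-of-word marker is hit whenever a stored word is a prefix of "lwhwptvaldk".
Prefixes of the query that are stored words: "lwhwptva"
Count: 1

1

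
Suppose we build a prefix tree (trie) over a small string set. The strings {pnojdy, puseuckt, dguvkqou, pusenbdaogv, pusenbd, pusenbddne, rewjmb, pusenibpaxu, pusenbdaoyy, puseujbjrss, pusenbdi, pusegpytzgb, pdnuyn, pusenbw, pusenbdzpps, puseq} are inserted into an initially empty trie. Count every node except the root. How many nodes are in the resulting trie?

70

Insert word by word; a character creates a node only if that edge doesn't already exist:
  "pnojdy" → 6 new (p, n, o, j, d, y)
  "puseuckt" → prefix "p" already present; 7 new (u, s, e, u, c, k, t)
  "dguvkqou" → 8 new (d, g, u, v, k, q, o, u)
  "pusenbdaogv" → prefix "puse" already present; 7 new (n, b, d, a, o, g, v)
  "pusenbd" → prefix "pusenbd" already present; 0 new (none)
  "pusenbddne" → prefix "pusenbd" already present; 3 new (d, n, e)
  "rewjmb" → 6 new (r, e, w, j, m, b)
  "pusenibpaxu" → prefix "pusen" already present; 6 new (i, b, p, a, x, u)
  "pusenbdaoyy" → prefix "pusenbdao" already present; 2 new (y, y)
  "puseujbjrss" → prefix "puseu" already present; 6 new (j, b, j, r, s, s)
  "pusenbdi" → prefix "pusenbd" already present; 1 new (i)
  "pusegpytzgb" → prefix "puse" already present; 7 new (g, p, y, t, z, g, b)
  "pdnuyn" → prefix "p" already present; 5 new (d, n, u, y, n)
  "pusenbw" → prefix "pusenb" already present; 1 new (w)
  "pusenbdzpps" → prefix "pusenbd" already present; 4 new (z, p, p, s)
  "puseq" → prefix "puse" already present; 1 new (q)
Total nodes = 6 + 7 + 8 + 7 + 0 + 3 + 6 + 6 + 2 + 6 + 1 + 7 + 5 + 1 + 4 + 1 = 70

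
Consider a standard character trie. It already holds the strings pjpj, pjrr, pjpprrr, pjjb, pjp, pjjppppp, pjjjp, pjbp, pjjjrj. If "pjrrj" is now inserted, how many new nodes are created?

Walking "pjrrj" from the root, the first 4 characters ("pjrr") follow existing edges; "j" is the first miss.
Each of the 1 remaining characters creates one node.

1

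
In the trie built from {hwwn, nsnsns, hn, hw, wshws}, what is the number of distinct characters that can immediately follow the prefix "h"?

2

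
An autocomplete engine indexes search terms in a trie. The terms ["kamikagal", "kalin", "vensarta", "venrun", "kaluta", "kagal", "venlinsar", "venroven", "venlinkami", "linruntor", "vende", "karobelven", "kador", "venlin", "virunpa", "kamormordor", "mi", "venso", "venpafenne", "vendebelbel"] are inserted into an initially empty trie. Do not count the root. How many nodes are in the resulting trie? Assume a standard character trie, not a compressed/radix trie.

95

For each word, the new-node count is its length minus the longest prefix already in the trie:
  "kamikagal" → 9 new (k, a, m, i, k, a, g, a, l)
  "kalin" → prefix "ka" already present; 3 new (l, i, n)
  "vensarta" → 8 new (v, e, n, s, a, r, t, a)
  "venrun" → prefix "ven" already present; 3 new (r, u, n)
  "kaluta" → prefix "kal" already present; 3 new (u, t, a)
  "kagal" → prefix "ka" already present; 3 new (g, a, l)
  "venlinsar" → prefix "ven" already present; 6 new (l, i, n, s, a, r)
  "venroven" → prefix "venr" already present; 4 new (o, v, e, n)
  "venlinkami" → prefix "venlin" already present; 4 new (k, a, m, i)
  "linruntor" → 9 new (l, i, n, r, u, n, t, o, r)
  "vende" → prefix "ven" already present; 2 new (d, e)
  "karobelven" → prefix "ka" already present; 8 new (r, o, b, e, l, v, e, n)
  "kador" → prefix "ka" already present; 3 new (d, o, r)
  "venlin" → prefix "venlin" already present; 0 new (none)
  "virunpa" → prefix "v" already present; 6 new (i, r, u, n, p, a)
  "kamormordor" → prefix "kam" already present; 8 new (o, r, m, o, r, d, o, r)
  "mi" → 2 new (m, i)
  "venso" → prefix "vens" already present; 1 new (o)
  "venpafenne" → prefix "ven" already present; 7 new (p, a, f, e, n, n, e)
  "vendebelbel" → prefix "vende" already present; 6 new (b, e, l, b, e, l)
Total nodes = 9 + 3 + 8 + 3 + 3 + 3 + 6 + 4 + 4 + 9 + 2 + 8 + 3 + 0 + 6 + 8 + 2 + 1 + 7 + 6 = 95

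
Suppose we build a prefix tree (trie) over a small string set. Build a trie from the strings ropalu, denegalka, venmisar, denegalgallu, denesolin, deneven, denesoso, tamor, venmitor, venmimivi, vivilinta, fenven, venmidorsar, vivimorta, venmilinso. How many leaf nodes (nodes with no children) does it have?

15

Leaves are exactly the stored words that no other stored word extends.
Those words: "denegalgallu", "denegalka", "denesolin", "denesoso", "deneven", "fenven", "ropalu", "tamor", "venmidorsar", "venmilinso", "venmimivi", "venmisar", "venmitor", "vivilinta", "vivimorta"
Leaf count: 15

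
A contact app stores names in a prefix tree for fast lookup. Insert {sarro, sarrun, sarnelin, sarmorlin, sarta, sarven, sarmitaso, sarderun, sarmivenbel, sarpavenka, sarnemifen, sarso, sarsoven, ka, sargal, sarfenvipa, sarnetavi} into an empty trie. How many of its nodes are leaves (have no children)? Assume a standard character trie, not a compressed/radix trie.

A leaf is a node with no children — equivalently, the end of a word that is not a proper prefix of any other stored word.
Those words: "ka", "sarderun", "sarfenvipa", "sargal", "sarmitaso", "sarmivenbel", "sarmorlin", "sarnelin", "sarnemifen", "sarnetavi", "sarpavenka", "sarro", "sarrun", "sarsoven", "sarta", "sarven"
Leaf count: 16

16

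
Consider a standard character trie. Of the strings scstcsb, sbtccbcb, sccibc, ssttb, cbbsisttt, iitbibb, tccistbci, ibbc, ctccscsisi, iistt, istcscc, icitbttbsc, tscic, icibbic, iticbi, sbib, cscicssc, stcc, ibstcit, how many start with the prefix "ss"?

Filter for entries beginning with "ss":
Matches: "ssttb"
Count: 1

1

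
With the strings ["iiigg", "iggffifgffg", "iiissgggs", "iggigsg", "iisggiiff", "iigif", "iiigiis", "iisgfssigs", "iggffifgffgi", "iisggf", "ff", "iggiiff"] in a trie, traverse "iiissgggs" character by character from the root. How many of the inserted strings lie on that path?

1

Walk "iiissgggs" from the root; an end-of-word marker is hit whenever a stored word is a prefix of "iiissgggs".
Prefixes of the query that are stored words: "iiissgggs"
Count: 1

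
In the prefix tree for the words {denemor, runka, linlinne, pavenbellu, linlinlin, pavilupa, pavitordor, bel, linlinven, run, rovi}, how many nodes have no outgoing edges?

10

Leaves are exactly the stored words that no other stored word extends.
Those words: "bel", "denemor", "linlinlin", "linlinne", "linlinven", "pavenbellu", "pavilupa", "pavitordor", "rovi", "runka"
Leaf count: 10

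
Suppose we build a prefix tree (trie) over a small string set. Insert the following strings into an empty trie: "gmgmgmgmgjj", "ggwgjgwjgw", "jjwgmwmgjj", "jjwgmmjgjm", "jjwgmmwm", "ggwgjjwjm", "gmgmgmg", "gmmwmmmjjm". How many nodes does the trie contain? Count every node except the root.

49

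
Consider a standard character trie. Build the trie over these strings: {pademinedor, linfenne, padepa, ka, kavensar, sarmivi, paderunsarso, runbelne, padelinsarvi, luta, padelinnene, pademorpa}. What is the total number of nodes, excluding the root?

Insert word by word; a character creates a node only if that edge doesn't already exist:
  "pademinedor" → 11 new (p, a, d, e, m, i, n, e, d, o, r)
  "linfenne" → 8 new (l, i, n, f, e, n, n, e)
  "padepa" → prefix "pade" already present; 2 new (p, a)
  "ka" → 2 new (k, a)
  "kavensar" → prefix "ka" already present; 6 new (v, e, n, s, a, r)
  "sarmivi" → 7 new (s, a, r, m, i, v, i)
  "paderunsarso" → prefix "pade" already present; 8 new (r, u, n, s, a, r, s, o)
  "runbelne" → 8 new (r, u, n, b, e, l, n, e)
  "padelinsarvi" → prefix "pade" already present; 8 new (l, i, n, s, a, r, v, i)
  "luta" → prefix "l" already present; 3 new (u, t, a)
  "padelinnene" → prefix "padelin" already present; 4 new (n, e, n, e)
  "pademorpa" → prefix "padem" already present; 4 new (o, r, p, a)
Total nodes = 11 + 8 + 2 + 2 + 6 + 7 + 8 + 8 + 8 + 3 + 4 + 4 = 71

71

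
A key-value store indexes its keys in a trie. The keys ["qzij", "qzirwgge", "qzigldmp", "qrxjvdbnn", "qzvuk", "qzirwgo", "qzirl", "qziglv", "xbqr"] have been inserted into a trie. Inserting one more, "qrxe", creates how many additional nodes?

Walking "qrxe" from the root, the first 3 characters ("qrx") follow existing edges; "e" is the first miss.
New nodes needed: |"qrxe"| − 3 = 4 − 3 = 1.

1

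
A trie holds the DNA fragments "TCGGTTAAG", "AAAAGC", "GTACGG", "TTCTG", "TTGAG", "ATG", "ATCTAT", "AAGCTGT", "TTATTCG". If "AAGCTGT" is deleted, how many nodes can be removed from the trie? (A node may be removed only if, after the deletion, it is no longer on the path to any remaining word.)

5

Walk "AAGCTGT" from the leaf back toward the root, removing each node that no remaining word uses.
The suffix "GCTGT" (5 nodes) is used only by "AAGCTGT"; the node for "AA" still has the child "A", so pruning stops there.
Nodes removed: 5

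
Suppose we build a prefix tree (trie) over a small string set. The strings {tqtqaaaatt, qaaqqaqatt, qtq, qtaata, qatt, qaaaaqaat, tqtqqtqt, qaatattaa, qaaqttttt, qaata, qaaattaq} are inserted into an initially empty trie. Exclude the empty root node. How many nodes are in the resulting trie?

Count nodes per top-level branch (shared prefixes stored once):
  'q'-branch (qaaaaqaat, qaaattaq, qaaqqaqatt, qaaqttttt, qaata, qaatattaa, qatt, qtaata, qtq): 39 nodes
  't'-branch (tqtqaaaatt, tqtqqtqt): 14 nodes
Sum: 53

53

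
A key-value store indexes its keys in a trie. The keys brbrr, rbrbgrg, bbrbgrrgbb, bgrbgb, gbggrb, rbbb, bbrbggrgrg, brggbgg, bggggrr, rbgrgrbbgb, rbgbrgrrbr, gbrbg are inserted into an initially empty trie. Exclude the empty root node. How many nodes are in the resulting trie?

For each word, the new-node count is its length minus the longest prefix already in the trie:
  "brbrr" → 5 new (b, r, b, r, r)
  "rbrbgrg" → 7 new (r, b, r, b, g, r, g)
  "bbrbgrrgbb" → prefix "b" already present; 9 new (b, r, b, g, r, r, g, b, b)
  "bgrbgb" → prefix "b" already present; 5 new (g, r, b, g, b)
  "gbggrb" → 6 new (g, b, g, g, r, b)
  "rbbb" → prefix "rb" already present; 2 new (b, b)
  "bbrbggrgrg" → prefix "bbrbg" already present; 5 new (g, r, g, r, g)
  "brggbgg" → prefix "br" already present; 5 new (g, g, b, g, g)
  "bggggrr" → prefix "bg" already present; 5 new (g, g, g, r, r)
  "rbgrgrbbgb" → prefix "rb" already present; 8 new (g, r, g, r, b, b, g, b)
  "rbgbrgrrbr" → prefix "rbg" already present; 7 new (b, r, g, r, r, b, r)
  "gbrbg" → prefix "gb" already present; 3 new (r, b, g)
Total nodes = 5 + 7 + 9 + 5 + 6 + 2 + 5 + 5 + 5 + 8 + 7 + 3 = 67

67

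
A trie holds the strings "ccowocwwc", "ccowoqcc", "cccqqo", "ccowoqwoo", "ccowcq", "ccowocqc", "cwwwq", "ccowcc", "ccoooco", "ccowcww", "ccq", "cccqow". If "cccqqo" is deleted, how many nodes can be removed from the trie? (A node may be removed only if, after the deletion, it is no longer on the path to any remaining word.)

2

Walk "cccqqo" from the leaf back toward the root, removing each node that no remaining word uses.
The suffix "qo" (2 nodes) is used only by "cccqqo"; the node for "cccq" still has the child "o", so pruning stops there.
Nodes removed: 2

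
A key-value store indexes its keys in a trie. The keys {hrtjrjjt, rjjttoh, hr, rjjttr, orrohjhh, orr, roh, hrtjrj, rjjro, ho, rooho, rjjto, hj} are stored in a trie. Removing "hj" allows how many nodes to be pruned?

A node on "hj"'s path can go only if nothing else ends at it or branches off below it.
The suffix "j" (1 node) is used only by "hj"; the node for "h" still has the child "r", so pruning stops there.
Nodes removed: 1

1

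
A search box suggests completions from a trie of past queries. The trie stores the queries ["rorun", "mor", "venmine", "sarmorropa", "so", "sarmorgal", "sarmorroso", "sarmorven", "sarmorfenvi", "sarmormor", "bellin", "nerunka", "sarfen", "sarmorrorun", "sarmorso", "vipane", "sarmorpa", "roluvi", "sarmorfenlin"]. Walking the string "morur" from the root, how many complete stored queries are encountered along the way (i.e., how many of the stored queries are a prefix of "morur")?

1

Traverse "morur" character by character; count nodes along the way that are marked as word ends.
Prefixes of the query that are stored words: "mor"
Count: 1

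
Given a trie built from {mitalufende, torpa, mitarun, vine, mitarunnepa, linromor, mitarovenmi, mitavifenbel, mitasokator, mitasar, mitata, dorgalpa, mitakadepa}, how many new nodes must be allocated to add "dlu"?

2

The longest prefix of "dlu" already in the trie is "d" (length 1).
New nodes needed: |"dlu"| − 1 = 3 − 1 = 2.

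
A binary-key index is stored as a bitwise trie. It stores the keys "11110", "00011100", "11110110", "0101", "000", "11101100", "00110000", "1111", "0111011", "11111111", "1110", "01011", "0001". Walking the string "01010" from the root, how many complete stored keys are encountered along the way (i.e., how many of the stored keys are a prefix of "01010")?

1

Traverse "01010" character by character; count nodes along the way that are marked as word ends.
Prefixes of the query that are stored words: "0101"
Count: 1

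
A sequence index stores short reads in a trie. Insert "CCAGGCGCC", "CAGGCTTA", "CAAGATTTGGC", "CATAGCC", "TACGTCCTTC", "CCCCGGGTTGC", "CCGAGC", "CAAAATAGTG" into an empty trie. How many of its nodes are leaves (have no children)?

Leaves are exactly the stored words that no other stored word extends.
Those words: "CAAAATAGTG", "CAAGATTTGGC", "CAGGCTTA", "CATAGCC", "CCAGGCGCC", "CCCCGGGTTGC", "CCGAGC", "TACGTCCTTC"
Leaf count: 8

8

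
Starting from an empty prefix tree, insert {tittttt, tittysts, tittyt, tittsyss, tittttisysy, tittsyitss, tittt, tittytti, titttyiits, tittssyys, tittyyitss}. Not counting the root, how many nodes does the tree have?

For each word, the new-node count is its length minus the longest prefix already in the trie:
  "tittttt" → 7 new (t, i, t, t, t, t, t)
  "tittysts" → prefix "titt" already present; 4 new (y, s, t, s)
  "tittyt" → prefix "titty" already present; 1 new (t)
  "tittsyss" → prefix "titt" already present; 4 new (s, y, s, s)
  "tittttisysy" → prefix "titttt" already present; 5 new (i, s, y, s, y)
  "tittsyitss" → prefix "tittsy" already present; 4 new (i, t, s, s)
  "tittt" → prefix "tittt" already present; 0 new (none)
  "tittytti" → prefix "tittyt" already present; 2 new (t, i)
  "titttyiits" → prefix "tittt" already present; 5 new (y, i, i, t, s)
  "tittssyys" → prefix "titts" already present; 4 new (s, y, y, s)
  "tittyyitss" → prefix "titty" already present; 5 new (y, i, t, s, s)
Total nodes = 7 + 4 + 1 + 4 + 5 + 4 + 0 + 2 + 5 + 4 + 5 = 41

41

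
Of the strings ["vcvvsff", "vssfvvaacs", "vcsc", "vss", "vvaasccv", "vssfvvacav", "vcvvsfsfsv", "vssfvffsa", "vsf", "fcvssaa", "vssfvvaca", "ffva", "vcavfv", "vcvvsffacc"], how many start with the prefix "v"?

Traverse to the node for "v", then collect every word in that subtree.
Matches: "vcavfv", "vcsc", "vcvvsff", "vcvvsffacc", "vcvvsfsfsv", "vsf", "vss", "vssfvffsa", "vssfvvaacs", "vssfvvaca", "vssfvvacav", "vvaasccv"
Count: 12

12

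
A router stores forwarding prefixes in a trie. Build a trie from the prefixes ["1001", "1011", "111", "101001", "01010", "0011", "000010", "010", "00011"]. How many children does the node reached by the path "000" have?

Walk "000" from the root, arriving at one node.
Distinct next characters after "000": 0, 1.
That node has 2 child edges.

2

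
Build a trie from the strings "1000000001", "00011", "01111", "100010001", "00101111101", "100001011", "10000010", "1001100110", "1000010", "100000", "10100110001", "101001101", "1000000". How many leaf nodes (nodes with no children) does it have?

10

Leaves are exactly the stored words that no other stored word extends.
Those words: "00011", "00101111101", "01111", "1000000001", "10000010", "100001011", "100010001", "1001100110", "10100110001", "101001101"
Leaf count: 10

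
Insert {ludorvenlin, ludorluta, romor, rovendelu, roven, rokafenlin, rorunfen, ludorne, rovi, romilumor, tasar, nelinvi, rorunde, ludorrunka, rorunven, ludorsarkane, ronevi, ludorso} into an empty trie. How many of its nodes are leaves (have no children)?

17

Leaves are exactly the stored words that no other stored word extends.
Those words: "ludorluta", "ludorne", "ludorrunka", "ludorsarkane", "ludorso", "ludorvenlin", "nelinvi", "rokafenlin", "romilumor", "romor", "ronevi", "rorunde", "rorunfen", "rorunven", "rovendelu", "rovi", "tasar"
Leaf count: 17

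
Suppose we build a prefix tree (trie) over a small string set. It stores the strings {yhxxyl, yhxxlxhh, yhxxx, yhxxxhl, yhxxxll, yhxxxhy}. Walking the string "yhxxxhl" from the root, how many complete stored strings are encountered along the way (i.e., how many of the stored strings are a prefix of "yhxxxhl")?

Traverse "yhxxxhl" character by character; count nodes along the way that are marked as word ends.
Prefixes of the query that are stored words: "yhxxx", "yhxxxhl"
Count: 2

2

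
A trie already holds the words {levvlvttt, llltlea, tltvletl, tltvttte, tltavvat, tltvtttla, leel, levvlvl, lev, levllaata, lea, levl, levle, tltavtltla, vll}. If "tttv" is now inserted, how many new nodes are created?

Walking "tttv" from the root, the first 1 characters ("t") follow existing edges; "t" is the first miss.
Each of the 3 remaining characters creates one node.

3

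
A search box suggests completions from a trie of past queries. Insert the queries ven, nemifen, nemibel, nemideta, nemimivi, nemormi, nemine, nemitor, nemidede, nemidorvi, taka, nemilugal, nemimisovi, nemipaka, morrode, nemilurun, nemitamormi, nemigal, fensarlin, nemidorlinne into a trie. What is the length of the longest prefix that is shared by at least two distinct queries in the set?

Look for the deepest trie node that still has at least two words in its subtree.
"nemidorlinne" and "nemidorvi" agree on "nemidor" (7 characters) before diverging; nothing deeper is shared.
Longest shared-prefix length: 7

7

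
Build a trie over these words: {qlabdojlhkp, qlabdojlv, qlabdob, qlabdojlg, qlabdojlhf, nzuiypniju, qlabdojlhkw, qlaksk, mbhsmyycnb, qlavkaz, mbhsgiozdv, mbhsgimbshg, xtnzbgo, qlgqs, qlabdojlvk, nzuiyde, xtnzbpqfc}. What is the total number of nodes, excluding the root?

71

Count nodes per top-level branch (shared prefixes stored once):
  'm'-branch (mbhsgimbshg, mbhsgiozdv, mbhsmyycnb): 21 nodes
  'n'-branch (nzuiyde, nzuiypniju): 12 nodes
  'q'-branch (qlabdob, qlabdojlg, qlabdojlhf, qlabdojlhkp, qlabdojlhkw, qlabdojlv, qlabdojlvk, qlaksk, qlavkaz, qlgqs): 27 nodes
  'x'-branch (xtnzbgo, xtnzbpqfc): 11 nodes
Sum: 71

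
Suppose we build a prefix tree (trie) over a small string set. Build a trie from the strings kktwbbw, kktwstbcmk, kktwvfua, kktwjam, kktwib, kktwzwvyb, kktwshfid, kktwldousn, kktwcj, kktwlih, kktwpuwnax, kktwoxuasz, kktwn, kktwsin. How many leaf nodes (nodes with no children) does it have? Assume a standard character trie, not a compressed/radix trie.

A leaf is a node with no children — equivalently, the end of a word that is not a proper prefix of any other stored word.
Those words: "kktwbbw", "kktwcj", "kktwib", "kktwjam", "kktwldousn", "kktwlih", "kktwn", "kktwoxuasz", "kktwpuwnax", "kktwshfid", "kktwsin", "kktwstbcmk", "kktwvfua", "kktwzwvyb"
Leaf count: 14

14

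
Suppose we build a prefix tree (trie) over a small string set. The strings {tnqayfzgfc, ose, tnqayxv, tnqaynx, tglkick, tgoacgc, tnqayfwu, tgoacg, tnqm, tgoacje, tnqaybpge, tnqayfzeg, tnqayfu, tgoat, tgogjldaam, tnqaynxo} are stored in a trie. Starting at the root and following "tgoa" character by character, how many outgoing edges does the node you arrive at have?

2

Walk "tgoa" from the root, arriving at one node.
Distinct next characters after "tgoa": c, t.
That node has 2 child edges.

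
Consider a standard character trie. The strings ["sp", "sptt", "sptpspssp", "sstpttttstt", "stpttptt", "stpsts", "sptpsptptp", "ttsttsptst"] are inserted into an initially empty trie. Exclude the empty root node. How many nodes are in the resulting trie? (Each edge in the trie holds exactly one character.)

44

Trace insertions, counting only characters that open a new branch:
  "sp" → 2 new (s, p)
  "sptt" → prefix "sp" already present; 2 new (t, t)
  "sptpspssp" → prefix "spt" already present; 6 new (p, s, p, s, s, p)
  "sstpttttstt" → prefix "s" already present; 10 new (s, t, p, t, t, t, t, s, t, t)
  "stpttptt" → prefix "s" already present; 7 new (t, p, t, t, p, t, t)
  "stpsts" → prefix "stp" already present; 3 new (s, t, s)
  "sptpsptptp" → prefix "sptpsp" already present; 4 new (t, p, t, p)
  "ttsttsptst" → 10 new (t, t, s, t, t, s, p, t, s, t)
Total nodes = 2 + 2 + 6 + 10 + 7 + 3 + 4 + 10 = 44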